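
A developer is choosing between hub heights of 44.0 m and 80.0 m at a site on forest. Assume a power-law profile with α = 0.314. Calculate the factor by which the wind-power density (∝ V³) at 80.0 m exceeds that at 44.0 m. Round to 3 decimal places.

1.756

Speed ratio: V_B/V_A = (z_B/z_A)^α = (80.0/44.0)^0.314 = (1.8182)^0.314 = 1.20650
Power-density ratio: P_B/P_A = (V_B/V_A)³ = (1.20650)³ = 1.75622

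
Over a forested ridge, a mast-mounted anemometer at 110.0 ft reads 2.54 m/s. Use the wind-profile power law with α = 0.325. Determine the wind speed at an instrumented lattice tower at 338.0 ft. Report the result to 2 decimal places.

3.66 m/s

Power-law profile: V₂ = V₁ · (z₂/z₁)^α
V₂ = 2.54 × (338.0/110.0)^0.325 = 2.54 × (3.0727)^0.325
    = 2.54 × 1.4403 = 3.6583 m/s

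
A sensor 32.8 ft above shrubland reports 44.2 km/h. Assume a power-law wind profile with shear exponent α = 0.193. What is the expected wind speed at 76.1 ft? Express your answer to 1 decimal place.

Power-law profile: V₂ = V₁ · (z₂/z₁)^α
V₂ = 44.2 × (76.1/32.8)^0.193 = 44.2 × (2.3201)^0.193
    = 44.2 × 1.1764 = 51.9955 km/h

52.0 km/h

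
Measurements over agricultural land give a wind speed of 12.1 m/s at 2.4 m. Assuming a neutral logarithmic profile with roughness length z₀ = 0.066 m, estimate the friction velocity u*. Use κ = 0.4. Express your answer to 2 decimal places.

u* ≈ 1.35 m/s

Log law: V(z) = (u*/κ) · ln(z/z₀) ⇒ u* = κ · V / ln(z/z₀)
u* = 0.4 × 12.1 / ln(2.4/0.066) = 0.4 × 12.1 / 3.5936
   = 4.8400 / 3.5936 = 1.3469 m/s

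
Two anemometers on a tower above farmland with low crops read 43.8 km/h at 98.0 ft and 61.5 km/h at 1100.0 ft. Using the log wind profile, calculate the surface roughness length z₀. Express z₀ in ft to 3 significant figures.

Log law: V(z) ∝ ln(z/z₀). With r = V₁/V₂ = 43.8/61.5 = 0.71220,
r · ln(z₂/z₀) = ln(z₁/z₀) ⇒ ln z₀ = (ln z₁ − r·ln z₂)/(1 − r)
ln z₀ = (4.58497 − 0.71220×7.00307) / 0.28780 = -1.3988
z₀ = exp(-1.3988) = 0.2469 ft

z₀ ≈ 0.247 ft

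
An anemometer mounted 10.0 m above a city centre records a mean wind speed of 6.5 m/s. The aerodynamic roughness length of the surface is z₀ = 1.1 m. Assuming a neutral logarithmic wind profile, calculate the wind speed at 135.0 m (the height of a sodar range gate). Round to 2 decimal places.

14.16 m/s

Log law: V(z) ∝ ln(z/z₀), so V₂/V₁ = ln(z₂/z₀) / ln(z₁/z₀).
ln(135.0/1.1) = 4.8100, ln(10.0/1.1) = 2.2073
V₂ = 6.5 × 4.8100/2.2073 = 6.5 × 2.1791 = 14.1644 m/s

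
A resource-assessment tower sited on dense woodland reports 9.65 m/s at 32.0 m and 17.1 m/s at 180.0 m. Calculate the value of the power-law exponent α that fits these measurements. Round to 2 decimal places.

Power law: V₂/V₁ = (z₂/z₁)^α ⇒ α = ln(V₂/V₁) / ln(z₂/z₁)
α = ln(17.1/9.65) / ln(180.0/32.0) = ln(1.7720) / ln(5.6250)
  = 0.57212 / 1.72722 = 0.33124

α ≈ 0.33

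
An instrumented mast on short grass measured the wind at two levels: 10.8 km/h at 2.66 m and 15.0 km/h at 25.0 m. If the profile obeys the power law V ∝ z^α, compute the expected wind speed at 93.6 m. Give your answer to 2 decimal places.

18.20 km/h

First find α: α = ln(V₂/V₁)/ln(z₂/z₁) = ln(15.0/10.8)/ln(25.0/2.66) = 0.32850/2.24055 = 0.1466
Extrapolate from 25.0 m to 93.6 m: V₃ = 15.0 × (93.6/25.0)^0.1466 = 15.0 × 1.2136 = 18.2034 km/h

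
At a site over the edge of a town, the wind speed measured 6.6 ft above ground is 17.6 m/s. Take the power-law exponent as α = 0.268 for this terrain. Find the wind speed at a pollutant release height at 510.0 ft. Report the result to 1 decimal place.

Power-law profile: V₂ = V₁ · (z₂/z₁)^α
V₂ = 17.6 × (510.0/6.6)^0.268 = 17.6 × (77.2727)^0.268
    = 17.6 × 3.2062 = 56.4292 m/s

56.4 m/s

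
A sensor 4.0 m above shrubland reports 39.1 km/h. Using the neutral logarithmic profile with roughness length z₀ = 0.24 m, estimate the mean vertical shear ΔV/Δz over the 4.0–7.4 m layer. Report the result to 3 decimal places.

Log law: V₂ = V₁ · ln(z₂/z₀)/ln(z₁/z₀) = 39.1 × 3.4286/2.8134 = 47.6497 km/h
ΔV/Δz = (47.6497 − 39.1)/(7.4 − 4.0) = 8.5497/3.4000 = 2.51461 km/h/m

2.515 km/h/m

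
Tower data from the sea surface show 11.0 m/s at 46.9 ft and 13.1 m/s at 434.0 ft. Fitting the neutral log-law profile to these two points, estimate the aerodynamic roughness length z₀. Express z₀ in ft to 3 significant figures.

Log law: V(z) ∝ ln(z/z₀). With r = V₁/V₂ = 11.0/13.1 = 0.83969,
r · ln(z₂/z₀) = ln(z₁/z₀) ⇒ ln z₀ = (ln z₁ − r·ln z₂)/(1 − r)
ln z₀ = (3.84802 − 0.83969×6.07304) / 0.16031 = -7.8069
z₀ = exp(-7.8069) = 0.0004069 ft

z₀ ≈ 0.000407 ft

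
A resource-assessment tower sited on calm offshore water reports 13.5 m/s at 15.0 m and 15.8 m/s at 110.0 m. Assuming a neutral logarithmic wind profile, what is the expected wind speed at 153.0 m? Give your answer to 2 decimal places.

16.18 m/s

Log law: V ∝ ln(z/z₀). From the pair, with r = V₁/V₂ = 0.85443,
ln z₀ = (ln z₁ − r·ln z₂)/(1 − r) = (2.7081 − 0.85443×4.7005)/0.14557 = -8.9866 → z₀ = 0.0001251 m
V₃ = V₁ · ln(z₃/z₀)/ln(z₁/z₀) = 13.5 × 14.0171/11.6947 = 16.1809 m/s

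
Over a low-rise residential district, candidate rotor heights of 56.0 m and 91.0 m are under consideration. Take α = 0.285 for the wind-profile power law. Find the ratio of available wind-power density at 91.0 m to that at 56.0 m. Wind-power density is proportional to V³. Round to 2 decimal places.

Speed ratio: V_B/V_A = (z_B/z_A)^α = (91.0/56.0)^0.285 = (1.6250)^0.285 = 1.14840
Power-density ratio: P_B/P_A = (V_B/V_A)³ = (1.14840)³ = 1.51454

1.51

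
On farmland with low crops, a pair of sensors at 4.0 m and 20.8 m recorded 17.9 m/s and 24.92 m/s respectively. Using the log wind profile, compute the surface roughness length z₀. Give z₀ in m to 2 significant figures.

z₀ ≈ 0.060 m

Log law: V(z) ∝ ln(z/z₀). With r = V₁/V₂ = 17.9/24.92 = 0.71830,
r · ln(z₂/z₀) = ln(z₁/z₀) ⇒ ln z₀ = (ln z₁ − r·ln z₂)/(1 − r)
ln z₀ = (1.38629 − 0.71830×3.03495) / 0.28170 = -2.8176
z₀ = exp(-2.8176) = 0.05975 m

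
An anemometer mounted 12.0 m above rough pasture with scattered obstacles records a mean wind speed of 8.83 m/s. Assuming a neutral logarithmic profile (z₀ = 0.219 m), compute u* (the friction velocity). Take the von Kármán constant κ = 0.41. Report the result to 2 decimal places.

Log law: V(z) = (u*/κ) · ln(z/z₀) ⇒ u* = κ · V / ln(z/z₀)
u* = 0.41 × 8.83 / ln(12.0/0.219) = 0.41 × 8.83 / 4.0036
   = 3.6203 / 4.0036 = 0.9043 m/s

u* ≈ 0.90 m/s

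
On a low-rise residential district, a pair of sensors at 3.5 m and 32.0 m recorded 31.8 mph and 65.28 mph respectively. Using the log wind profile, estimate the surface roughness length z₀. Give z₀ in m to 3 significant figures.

Log law: V(z) ∝ ln(z/z₀). With r = V₁/V₂ = 31.8/65.28 = 0.48713,
r · ln(z₂/z₀) = ln(z₁/z₀) ⇒ ln z₀ = (ln z₁ − r·ln z₂)/(1 − r)
ln z₀ = (1.25276 − 0.48713×3.46574) / 0.51287 = -0.8492
z₀ = exp(-0.8492) = 0.4278 m

z₀ ≈ 0.428 m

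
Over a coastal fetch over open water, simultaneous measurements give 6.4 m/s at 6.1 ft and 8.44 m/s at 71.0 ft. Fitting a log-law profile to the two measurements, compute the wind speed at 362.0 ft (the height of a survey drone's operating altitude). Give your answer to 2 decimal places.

Log law: V ∝ ln(z/z₀). From the pair, with r = V₁/V₂ = 0.75829,
ln z₀ = (ln z₁ − r·ln z₂)/(1 − r) = (1.8083 − 0.75829×4.2627)/0.24171 = -5.8918 → z₀ = 0.002762 ft
V₃ = V₁ · ln(z₃/z₀)/ln(z₁/z₀) = 6.4 × 11.7834/7.7001 = 9.7939 m/s

9.79 m/s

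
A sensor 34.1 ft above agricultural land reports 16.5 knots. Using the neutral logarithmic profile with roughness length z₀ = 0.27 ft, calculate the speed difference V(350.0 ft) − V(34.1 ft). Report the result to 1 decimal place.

Log law: V₂ = V₁ · ln(z₂/z₀)/ln(z₁/z₀) = 16.5 × 7.1673/4.8386 = 24.4408 knots
ΔV = 24.4408 − 16.5 = 7.9408 knots

7.9 knots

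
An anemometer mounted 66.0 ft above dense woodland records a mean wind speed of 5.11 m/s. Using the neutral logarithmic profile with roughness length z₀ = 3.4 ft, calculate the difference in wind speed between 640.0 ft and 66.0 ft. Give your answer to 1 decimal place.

3.9 m/s

Log law: V₂ = V₁ · ln(z₂/z₀)/ln(z₁/z₀) = 5.11 × 5.2377/2.9659 = 9.0242 m/s
ΔV = 9.0242 − 5.11 = 3.9142 m/s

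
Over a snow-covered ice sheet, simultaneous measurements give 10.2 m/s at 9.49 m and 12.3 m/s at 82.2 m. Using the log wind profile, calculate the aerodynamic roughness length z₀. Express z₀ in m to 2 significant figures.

z₀ ≈ 0.00026 m

Log law: V(z) ∝ ln(z/z₀). With r = V₁/V₂ = 10.2/12.3 = 0.82927,
r · ln(z₂/z₀) = ln(z₁/z₀) ⇒ ln z₀ = (ln z₁ − r·ln z₂)/(1 − r)
ln z₀ = (2.25024 − 0.82927×4.40916) / 0.17073 = -8.2359
z₀ = exp(-8.2359) = 0.0002650 m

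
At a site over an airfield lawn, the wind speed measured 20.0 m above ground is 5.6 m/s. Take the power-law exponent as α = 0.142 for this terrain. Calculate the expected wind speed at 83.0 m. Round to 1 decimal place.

Power-law profile: V₂ = V₁ · (z₂/z₁)^α
V₂ = 5.6 × (83.0/20.0)^0.142 = 5.6 × (4.1500)^0.142
    = 5.6 × 1.2239 = 6.8541 m/s

6.9 m/s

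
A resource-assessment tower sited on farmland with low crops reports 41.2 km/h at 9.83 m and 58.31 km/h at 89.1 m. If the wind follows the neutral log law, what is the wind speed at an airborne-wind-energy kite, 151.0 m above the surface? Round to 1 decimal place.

62.4 km/h

Log law: V ∝ ln(z/z₀). From the pair, with r = V₁/V₂ = 0.70657,
ln z₀ = (ln z₁ − r·ln z₂)/(1 − r) = (2.2854 − 0.70657×4.4898)/0.29343 = -3.0225 → z₀ = 0.04868 m
V₃ = V₁ · ln(z₃/z₀)/ln(z₁/z₀) = 41.2 × 8.0397/5.3079 = 62.4046 km/h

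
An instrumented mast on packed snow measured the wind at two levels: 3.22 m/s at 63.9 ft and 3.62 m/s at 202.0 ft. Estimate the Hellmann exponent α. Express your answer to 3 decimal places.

Power law: V₂/V₁ = (z₂/z₁)^α ⇒ α = ln(V₂/V₁) / ln(z₂/z₁)
α = ln(3.62/3.22) / ln(202.0/63.9) = ln(1.1242) / ln(3.1612)
  = 0.11709 / 1.15095 = 0.10174

α ≈ 0.102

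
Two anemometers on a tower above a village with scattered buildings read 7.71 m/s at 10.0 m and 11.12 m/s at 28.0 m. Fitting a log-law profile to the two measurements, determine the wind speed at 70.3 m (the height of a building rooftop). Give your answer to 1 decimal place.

Log law: V ∝ ln(z/z₀). From the pair, with r = V₁/V₂ = 0.69335,
ln z₀ = (ln z₁ − r·ln z₂)/(1 − r) = (2.3026 − 0.69335×3.3322)/0.30665 = -0.0254 → z₀ = 0.9749 m
V₃ = V₁ · ln(z₃/z₀)/ln(z₁/z₀) = 7.71 × 4.2782/2.3280 = 14.1688 m/s

14.2 m/s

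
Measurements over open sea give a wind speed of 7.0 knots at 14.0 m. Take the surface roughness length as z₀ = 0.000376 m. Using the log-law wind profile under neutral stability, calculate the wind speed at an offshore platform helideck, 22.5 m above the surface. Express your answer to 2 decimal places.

Log law: V(z) ∝ ln(z/z₀), so V₂/V₁ = ln(z₂/z₀) / ln(z₁/z₀).
ln(22.5/0.000376) = 10.9994, ln(14.0/0.000376) = 10.5250
V₂ = 7.0 × 10.9994/10.5250 = 7.0 × 1.0451 = 7.3156 knots

7.32 knots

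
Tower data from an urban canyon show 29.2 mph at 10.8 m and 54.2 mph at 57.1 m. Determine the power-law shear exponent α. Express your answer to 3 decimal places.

α ≈ 0.371

Power law: V₂/V₁ = (z₂/z₁)^α ⇒ α = ln(V₂/V₁) / ln(z₂/z₁)
α = ln(54.2/29.2) / ln(57.1/10.8) = ln(1.8562) / ln(5.2870)
  = 0.61851 / 1.66526 = 0.37142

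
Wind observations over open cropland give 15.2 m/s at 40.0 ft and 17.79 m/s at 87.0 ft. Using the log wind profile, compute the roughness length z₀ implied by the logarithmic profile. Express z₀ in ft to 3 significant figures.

z₀ ≈ 0.418 ft

Log law: V(z) ∝ ln(z/z₀). With r = V₁/V₂ = 15.2/17.79 = 0.85441,
r · ln(z₂/z₀) = ln(z₁/z₀) ⇒ ln z₀ = (ln z₁ − r·ln z₂)/(1 − r)
ln z₀ = (3.68888 − 0.85441×4.46591) / 0.14559 = -0.8713
z₀ = exp(-0.8713) = 0.4184 ft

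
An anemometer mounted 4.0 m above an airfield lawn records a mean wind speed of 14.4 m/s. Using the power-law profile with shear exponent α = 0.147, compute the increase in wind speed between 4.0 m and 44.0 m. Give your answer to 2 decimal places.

6.09 m/s

Power law: V₂ = V₁ · (z₂/z₁)^α = 14.4 × (11.0000)^0.147 = 20.4855 m/s
ΔV = 20.4855 − 14.4 = 6.0855 m/s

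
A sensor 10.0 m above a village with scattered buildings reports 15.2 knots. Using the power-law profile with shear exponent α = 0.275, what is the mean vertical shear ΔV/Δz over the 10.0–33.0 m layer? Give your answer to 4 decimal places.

0.2568 knots/m

Power law: V₂ = V₁ · (z₂/z₁)^α = 15.2 × (3.3000)^0.275 = 21.1074 knots
ΔV/Δz = (21.1074 − 15.2)/(33.0 − 10.0) = 5.9074/23.0000 = 0.25684 knots/m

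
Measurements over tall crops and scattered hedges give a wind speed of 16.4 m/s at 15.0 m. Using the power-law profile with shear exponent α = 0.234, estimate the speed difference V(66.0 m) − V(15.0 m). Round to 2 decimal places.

Power law: V₂ = V₁ · (z₂/z₁)^α = 16.4 × (4.4000)^0.234 = 23.1959 m/s
ΔV = 23.1959 − 16.4 = 6.7959 m/s

6.80 m/s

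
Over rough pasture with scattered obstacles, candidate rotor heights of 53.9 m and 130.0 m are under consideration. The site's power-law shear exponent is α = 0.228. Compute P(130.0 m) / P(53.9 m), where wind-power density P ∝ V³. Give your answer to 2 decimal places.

Speed ratio: V_B/V_A = (z_B/z_A)^α = (130.0/53.9)^0.228 = (2.4119)^0.228 = 1.22230
Power-density ratio: P_B/P_A = (V_B/V_A)³ = (1.22230)³ = 1.82613

1.83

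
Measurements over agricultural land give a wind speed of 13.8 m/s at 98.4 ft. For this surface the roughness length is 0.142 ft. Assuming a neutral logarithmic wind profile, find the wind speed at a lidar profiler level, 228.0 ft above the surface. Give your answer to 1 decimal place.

Log law: V(z) ∝ ln(z/z₀), so V₂/V₁ = ln(z₂/z₀) / ln(z₁/z₀).
ln(228.0/0.142) = 7.3813, ln(98.4/0.142) = 6.5410
V₂ = 13.8 × 7.3813/6.5410 = 13.8 × 1.1285 = 15.5729 m/s

15.6 m/s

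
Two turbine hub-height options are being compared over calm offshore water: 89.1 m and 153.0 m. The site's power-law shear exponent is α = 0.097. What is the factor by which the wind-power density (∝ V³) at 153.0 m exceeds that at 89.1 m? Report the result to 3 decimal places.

1.170

Speed ratio: V_B/V_A = (z_B/z_A)^α = (153.0/89.1)^0.097 = (1.7172)^0.097 = 1.05385
Power-density ratio: P_B/P_A = (V_B/V_A)³ = (1.05385)³ = 1.17039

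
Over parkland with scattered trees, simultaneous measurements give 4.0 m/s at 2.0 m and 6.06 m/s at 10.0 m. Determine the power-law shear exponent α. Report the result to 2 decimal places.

Power law: V₂/V₁ = (z₂/z₁)^α ⇒ α = ln(V₂/V₁) / ln(z₂/z₁)
α = ln(6.06/4.0) / ln(10.0/2.0) = ln(1.5150) / ln(5.0000)
  = 0.41542 / 1.60944 = 0.25811

α ≈ 0.26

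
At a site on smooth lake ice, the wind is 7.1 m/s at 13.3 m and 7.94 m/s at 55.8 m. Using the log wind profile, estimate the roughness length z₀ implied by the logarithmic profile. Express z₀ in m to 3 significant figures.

z₀ ≈ 0.0000724 m

Log law: V(z) ∝ ln(z/z₀). With r = V₁/V₂ = 7.1/7.94 = 0.89421,
r · ln(z₂/z₀) = ln(z₁/z₀) ⇒ ln z₀ = (ln z₁ − r·ln z₂)/(1 − r)
ln z₀ = (2.58776 − 0.89421×4.02177) / 0.10579 = -9.5330
z₀ = exp(-9.5330) = 0.00007242 m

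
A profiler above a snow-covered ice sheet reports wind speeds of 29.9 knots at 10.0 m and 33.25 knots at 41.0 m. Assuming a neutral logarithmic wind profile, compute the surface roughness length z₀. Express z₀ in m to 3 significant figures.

z₀ ≈ 0.0000339 m

Log law: V(z) ∝ ln(z/z₀). With r = V₁/V₂ = 29.9/33.25 = 0.89925,
r · ln(z₂/z₀) = ln(z₁/z₀) ⇒ ln z₀ = (ln z₁ − r·ln z₂)/(1 − r)
ln z₀ = (2.30259 − 0.89925×3.71357) / 0.10075 = -10.2910
z₀ = exp(-10.2910) = 0.00003394 m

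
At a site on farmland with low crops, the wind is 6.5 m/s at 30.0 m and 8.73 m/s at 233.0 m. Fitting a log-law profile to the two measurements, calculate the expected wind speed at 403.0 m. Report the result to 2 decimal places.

Log law: V ∝ ln(z/z₀). From the pair, with r = V₁/V₂ = 0.74456,
ln z₀ = (ln z₁ − r·ln z₂)/(1 − r) = (3.4012 − 0.74456×5.4510)/0.25544 = -2.5737 → z₀ = 0.07625 m
V₃ = V₁ · ln(z₃/z₀)/ln(z₁/z₀) = 6.5 × 8.5726/5.9749 = 9.3261 m/s

9.33 m/s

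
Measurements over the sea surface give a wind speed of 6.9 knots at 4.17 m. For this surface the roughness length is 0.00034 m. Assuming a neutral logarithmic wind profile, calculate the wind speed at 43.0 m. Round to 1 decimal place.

Log law: V(z) ∝ ln(z/z₀), so V₂/V₁ = ln(z₂/z₀) / ln(z₁/z₀).
ln(43.0/0.00034) = 11.7478, ln(4.17/0.00034) = 9.4145
V₂ = 6.9 × 11.7478/9.4145 = 6.9 × 1.2478 = 8.6101 knots

8.6 knots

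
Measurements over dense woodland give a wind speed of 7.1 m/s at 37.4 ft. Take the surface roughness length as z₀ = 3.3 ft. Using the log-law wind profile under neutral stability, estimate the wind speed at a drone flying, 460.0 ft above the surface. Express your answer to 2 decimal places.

Log law: V(z) ∝ ln(z/z₀), so V₂/V₁ = ln(z₂/z₀) / ln(z₁/z₀).
ln(460.0/3.3) = 4.9373, ln(37.4/3.3) = 2.4277
V₂ = 7.1 × 4.9373/2.4277 = 7.1 × 2.0337 = 14.4392 m/s

14.44 m/s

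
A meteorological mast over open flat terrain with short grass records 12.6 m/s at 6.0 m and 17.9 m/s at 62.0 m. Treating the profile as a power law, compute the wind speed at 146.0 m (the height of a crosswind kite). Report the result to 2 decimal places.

First find α: α = ln(V₂/V₁)/ln(z₂/z₁) = ln(17.9/12.6)/ln(62.0/6.0) = 0.35110/2.33537 = 0.1503
Extrapolate from 62.0 m to 146.0 m: V₃ = 17.9 × (146.0/62.0)^0.1503 = 17.9 × 1.1374 = 20.3598 m/s

20.36 m/s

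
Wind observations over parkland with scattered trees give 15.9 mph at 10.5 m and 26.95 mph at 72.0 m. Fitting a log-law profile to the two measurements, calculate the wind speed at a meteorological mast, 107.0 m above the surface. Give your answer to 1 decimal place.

Log law: V ∝ ln(z/z₀). From the pair, with r = V₁/V₂ = 0.58998,
ln z₀ = (ln z₁ − r·ln z₂)/(1 − r) = (2.3514 − 0.58998×4.2767)/0.41002 = -0.4190 → z₀ = 0.6577 m
V₃ = V₁ · ln(z₃/z₀)/ln(z₁/z₀) = 15.9 × 5.0918/2.7703 = 29.2237 mph

29.2 mph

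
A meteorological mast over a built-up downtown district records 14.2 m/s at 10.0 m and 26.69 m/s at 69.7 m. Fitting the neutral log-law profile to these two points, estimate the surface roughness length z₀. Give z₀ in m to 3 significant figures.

Log law: V(z) ∝ ln(z/z₀). With r = V₁/V₂ = 14.2/26.69 = 0.53203,
r · ln(z₂/z₀) = ln(z₁/z₀) ⇒ ln z₀ = (ln z₁ − r·ln z₂)/(1 − r)
ln z₀ = (2.30259 − 0.53203×4.24420) / 0.46797 = 0.0951
z₀ = exp(0.0951) = 1.100 m

z₀ ≈ 1.10 m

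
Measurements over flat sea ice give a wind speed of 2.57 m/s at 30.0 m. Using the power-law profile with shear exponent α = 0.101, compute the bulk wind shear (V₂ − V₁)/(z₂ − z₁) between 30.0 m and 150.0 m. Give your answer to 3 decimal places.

0.004 m/s/m

Power law: V₂ = V₁ · (z₂/z₁)^α = 2.57 × (5.0000)^0.101 = 3.0236 m/s
ΔV/Δz = (3.0236 − 2.57)/(150.0 − 30.0) = 0.4536/120.0000 = 0.00378 m/s/m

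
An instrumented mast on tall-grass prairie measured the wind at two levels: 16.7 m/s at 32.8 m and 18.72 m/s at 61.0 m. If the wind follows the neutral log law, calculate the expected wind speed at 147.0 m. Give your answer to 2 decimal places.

Log law: V ∝ ln(z/z₀). From the pair, with r = V₁/V₂ = 0.89209,
ln z₀ = (ln z₁ − r·ln z₂)/(1 − r) = (3.4904 − 0.89209×4.1109)/0.10791 = -1.6390 → z₀ = 0.1942 m
V₃ = V₁ · ln(z₃/z₀)/ln(z₁/z₀) = 16.7 × 6.6294/5.1294 = 21.5836 m/s

21.58 m/s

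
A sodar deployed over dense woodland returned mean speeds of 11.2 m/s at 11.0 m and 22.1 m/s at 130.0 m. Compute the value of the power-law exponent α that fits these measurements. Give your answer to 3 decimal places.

Power law: V₂/V₁ = (z₂/z₁)^α ⇒ α = ln(V₂/V₁) / ln(z₂/z₁)
α = ln(22.1/11.2) / ln(130.0/11.0) = ln(1.9732) / ln(11.8182)
  = 0.67966 / 2.46964 = 0.27521

α ≈ 0.275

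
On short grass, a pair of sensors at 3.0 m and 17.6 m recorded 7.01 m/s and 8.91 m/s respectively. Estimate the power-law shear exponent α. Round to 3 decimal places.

Power law: V₂/V₁ = (z₂/z₁)^α ⇒ α = ln(V₂/V₁) / ln(z₂/z₁)
α = ln(8.91/7.01) / ln(17.6/3.0) = ln(1.2710) / ln(5.8667)
  = 0.23984 / 1.76929 = 0.13556

α ≈ 0.136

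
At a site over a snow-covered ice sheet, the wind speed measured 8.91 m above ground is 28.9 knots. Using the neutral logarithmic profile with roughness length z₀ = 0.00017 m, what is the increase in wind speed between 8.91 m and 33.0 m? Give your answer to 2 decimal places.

3.48 knots

Log law: V₂ = V₁ · ln(z₂/z₀)/ln(z₁/z₀) = 28.9 × 12.1762/10.8669 = 32.3821 knots
ΔV = 32.3821 − 28.9 = 3.4821 knots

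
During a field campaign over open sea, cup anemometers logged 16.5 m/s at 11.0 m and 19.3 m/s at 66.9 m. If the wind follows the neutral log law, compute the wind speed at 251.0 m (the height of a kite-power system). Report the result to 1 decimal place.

Log law: V ∝ ln(z/z₀). From the pair, with r = V₁/V₂ = 0.85492,
ln z₀ = (ln z₁ − r·ln z₂)/(1 − r) = (2.3979 − 0.85492×4.2032)/0.14508 = -8.2405 → z₀ = 0.0002638 m
V₃ = V₁ · ln(z₃/z₀)/ln(z₁/z₀) = 16.5 × 13.7660/10.6384 = 21.3508 m/s

21.4 m/s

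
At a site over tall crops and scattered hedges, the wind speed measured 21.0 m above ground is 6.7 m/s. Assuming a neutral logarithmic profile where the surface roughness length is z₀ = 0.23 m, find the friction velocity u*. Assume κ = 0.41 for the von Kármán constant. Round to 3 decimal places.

Log law: V(z) = (u*/κ) · ln(z/z₀) ⇒ u* = κ · V / ln(z/z₀)
u* = 0.41 × 6.7 / ln(21.0/0.23) = 0.41 × 6.7 / 4.5142
   = 2.7470 / 4.5142 = 0.6085 m/s

u* ≈ 0.609 m/s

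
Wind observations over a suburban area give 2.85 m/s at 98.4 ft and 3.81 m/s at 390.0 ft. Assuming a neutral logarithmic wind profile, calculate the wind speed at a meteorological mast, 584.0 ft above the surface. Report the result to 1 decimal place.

Log law: V ∝ ln(z/z₀). From the pair, with r = V₁/V₂ = 0.74803,
ln z₀ = (ln z₁ − r·ln z₂)/(1 − r) = (4.5890 − 0.74803×5.9661)/0.25197 = 0.5008 → z₀ = 1.650 ft
V₃ = V₁ · ln(z₃/z₀)/ln(z₁/z₀) = 2.85 × 5.8691/4.0883 = 4.0915 m/s

4.1 m/s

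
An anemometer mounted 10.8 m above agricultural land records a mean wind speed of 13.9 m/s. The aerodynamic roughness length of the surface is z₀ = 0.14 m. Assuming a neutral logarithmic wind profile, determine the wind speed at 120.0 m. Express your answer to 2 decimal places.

Log law: V(z) ∝ ln(z/z₀), so V₂/V₁ = ln(z₂/z₀) / ln(z₁/z₀).
ln(120.0/0.14) = 6.7536, ln(10.8/0.14) = 4.3457
V₂ = 13.9 × 6.7536/4.3457 = 13.9 × 1.5541 = 21.6020 m/s

21.60 m/s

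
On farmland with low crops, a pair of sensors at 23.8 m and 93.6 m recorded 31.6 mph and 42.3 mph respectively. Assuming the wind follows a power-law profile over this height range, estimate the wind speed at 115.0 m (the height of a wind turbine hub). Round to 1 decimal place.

First find α: α = ln(V₂/V₁)/ln(z₂/z₁) = ln(42.3/31.6)/ln(93.6/23.8) = 0.29163/1.36934 = 0.2130
Extrapolate from 93.6 m to 115.0 m: V₃ = 42.3 × (115.0/93.6)^0.2130 = 42.3 × 1.0448 = 44.1962 mph

44.2 mph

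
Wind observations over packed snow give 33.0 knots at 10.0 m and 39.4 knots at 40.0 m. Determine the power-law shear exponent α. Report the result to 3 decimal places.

α ≈ 0.128

Power law: V₂/V₁ = (z₂/z₁)^α ⇒ α = ln(V₂/V₁) / ln(z₂/z₁)
α = ln(39.4/33.0) / ln(40.0/10.0) = ln(1.1939) / ln(4.0000)
  = 0.17726 / 1.38629 = 0.12786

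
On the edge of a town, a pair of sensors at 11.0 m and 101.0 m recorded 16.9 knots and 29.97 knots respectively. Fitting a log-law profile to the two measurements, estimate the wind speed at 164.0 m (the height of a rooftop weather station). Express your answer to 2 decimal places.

32.83 knots

Log law: V ∝ ln(z/z₀). From the pair, with r = V₁/V₂ = 0.56390,
ln z₀ = (ln z₁ − r·ln z₂)/(1 − r) = (2.3979 − 0.56390×4.6151)/0.43610 = -0.4691 → z₀ = 0.6256 m
V₃ = V₁ · ln(z₃/z₀)/ln(z₁/z₀) = 16.9 × 5.5689/2.8670 = 32.8275 knots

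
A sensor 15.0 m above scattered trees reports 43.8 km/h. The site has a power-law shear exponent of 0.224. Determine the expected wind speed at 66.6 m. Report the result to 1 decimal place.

61.2 km/h

Power-law profile: V₂ = V₁ · (z₂/z₁)^α
V₂ = 43.8 × (66.6/15.0)^0.224 = 43.8 × (4.4400)^0.224
    = 43.8 × 1.3964 = 61.1629 km/h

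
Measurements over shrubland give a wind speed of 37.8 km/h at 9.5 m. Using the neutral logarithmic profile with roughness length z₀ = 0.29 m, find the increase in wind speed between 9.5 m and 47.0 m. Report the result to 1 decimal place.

17.3 km/h

Log law: V₂ = V₁ · ln(z₂/z₀)/ln(z₁/z₀) = 37.8 × 5.0880/3.4892 = 55.1213 km/h
ΔV = 55.1213 − 37.8 = 17.3213 km/h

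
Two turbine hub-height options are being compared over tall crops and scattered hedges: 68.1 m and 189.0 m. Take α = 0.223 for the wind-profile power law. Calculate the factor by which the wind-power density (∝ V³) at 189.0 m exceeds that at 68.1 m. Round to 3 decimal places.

Speed ratio: V_B/V_A = (z_B/z_A)^α = (189.0/68.1)^0.223 = (2.7753)^0.223 = 1.25562
Power-density ratio: P_B/P_A = (V_B/V_A)³ = (1.25562)³ = 1.97960

1.980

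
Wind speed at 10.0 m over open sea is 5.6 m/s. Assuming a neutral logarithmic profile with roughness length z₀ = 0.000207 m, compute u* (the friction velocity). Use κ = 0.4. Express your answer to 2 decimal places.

Log law: V(z) = (u*/κ) · ln(z/z₀) ⇒ u* = κ · V / ln(z/z₀)
u* = 0.4 × 5.6 / ln(10.0/0.000207) = 0.4 × 5.6 / 10.7854
   = 2.2400 / 10.7854 = 0.2077 m/s

u* ≈ 0.21 m/s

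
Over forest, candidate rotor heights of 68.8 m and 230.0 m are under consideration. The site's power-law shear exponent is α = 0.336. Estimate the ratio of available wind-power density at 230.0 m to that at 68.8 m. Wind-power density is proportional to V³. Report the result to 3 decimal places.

Speed ratio: V_B/V_A = (z_B/z_A)^α = (230.0/68.8)^0.336 = (3.3430)^0.336 = 1.50007
Power-density ratio: P_B/P_A = (V_B/V_A)³ = (1.50007)³ = 3.37546

3.375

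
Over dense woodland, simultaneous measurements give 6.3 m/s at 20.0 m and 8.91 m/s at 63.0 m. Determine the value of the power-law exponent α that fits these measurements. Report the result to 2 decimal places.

Power law: V₂/V₁ = (z₂/z₁)^α ⇒ α = ln(V₂/V₁) / ln(z₂/z₁)
α = ln(8.91/6.3) / ln(63.0/20.0) = ln(1.4143) / ln(3.1500)
  = 0.34662 / 1.14740 = 0.30210

α ≈ 0.30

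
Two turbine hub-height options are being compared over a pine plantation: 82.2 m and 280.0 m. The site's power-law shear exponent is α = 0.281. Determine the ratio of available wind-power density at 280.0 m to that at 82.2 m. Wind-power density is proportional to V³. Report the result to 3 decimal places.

Speed ratio: V_B/V_A = (z_B/z_A)^α = (280.0/82.2)^0.281 = (3.4063)^0.281 = 1.41115
Power-density ratio: P_B/P_A = (V_B/V_A)³ = (1.41115)³ = 2.81007

2.810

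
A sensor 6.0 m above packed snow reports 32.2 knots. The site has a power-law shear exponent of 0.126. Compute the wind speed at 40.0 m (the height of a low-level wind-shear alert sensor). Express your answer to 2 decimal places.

40.89 knots

Power-law profile: V₂ = V₁ · (z₂/z₁)^α
V₂ = 32.2 × (40.0/6.0)^0.126 = 32.2 × (6.6667)^0.126
    = 32.2 × 1.2700 = 40.8948 knots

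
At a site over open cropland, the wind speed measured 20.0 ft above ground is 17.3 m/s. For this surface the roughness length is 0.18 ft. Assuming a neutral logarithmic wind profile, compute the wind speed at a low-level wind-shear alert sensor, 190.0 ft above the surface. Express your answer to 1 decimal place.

25.6 m/s

Log law: V(z) ∝ ln(z/z₀), so V₂/V₁ = ln(z₂/z₀) / ln(z₁/z₀).
ln(190.0/0.18) = 6.9618, ln(20.0/0.18) = 4.7105
V₂ = 17.3 × 6.9618/4.7105 = 17.3 × 1.4779 = 25.5681 m/s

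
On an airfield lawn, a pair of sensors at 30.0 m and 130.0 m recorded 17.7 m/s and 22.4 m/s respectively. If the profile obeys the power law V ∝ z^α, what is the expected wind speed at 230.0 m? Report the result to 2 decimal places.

24.55 m/s

First find α: α = ln(V₂/V₁)/ln(z₂/z₁) = ln(22.4/17.7)/ln(130.0/30.0) = 0.23550/1.46634 = 0.1606
Extrapolate from 130.0 m to 230.0 m: V₃ = 22.4 × (230.0/130.0)^0.1606 = 22.4 × 1.0960 = 24.5495 m/s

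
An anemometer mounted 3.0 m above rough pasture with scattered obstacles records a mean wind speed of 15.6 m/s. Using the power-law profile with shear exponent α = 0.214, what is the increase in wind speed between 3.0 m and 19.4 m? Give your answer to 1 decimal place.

7.7 m/s

Power law: V₂ = V₁ · (z₂/z₁)^α = 15.6 × (6.4667)^0.214 = 23.2600 m/s
ΔV = 23.2600 − 15.6 = 7.6600 m/s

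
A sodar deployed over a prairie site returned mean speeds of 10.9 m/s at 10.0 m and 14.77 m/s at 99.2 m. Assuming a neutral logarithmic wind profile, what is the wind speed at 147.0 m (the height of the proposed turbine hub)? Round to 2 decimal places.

Log law: V ∝ ln(z/z₀). From the pair, with r = V₁/V₂ = 0.73798,
ln z₀ = (ln z₁ − r·ln z₂)/(1 − r) = (2.3026 − 0.73798×4.5971)/0.26202 = -4.1601 → z₀ = 0.01561 m
V₃ = V₁ · ln(z₃/z₀)/ln(z₁/z₀) = 10.9 × 9.1505/6.4627 = 15.4333 m/s

15.43 m/s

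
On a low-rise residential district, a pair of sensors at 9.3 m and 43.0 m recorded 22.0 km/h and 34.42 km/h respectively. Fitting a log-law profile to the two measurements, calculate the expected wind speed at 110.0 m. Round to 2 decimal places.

42.04 km/h

Log law: V ∝ ln(z/z₀). From the pair, with r = V₁/V₂ = 0.63916,
ln z₀ = (ln z₁ − r·ln z₂)/(1 − r) = (2.2300 − 0.63916×3.7612)/0.36084 = -0.4822 → z₀ = 0.6174 m
V₃ = V₁ · ln(z₃/z₀)/ln(z₁/z₀) = 22.0 × 5.1827/2.7122 = 42.0388 km/h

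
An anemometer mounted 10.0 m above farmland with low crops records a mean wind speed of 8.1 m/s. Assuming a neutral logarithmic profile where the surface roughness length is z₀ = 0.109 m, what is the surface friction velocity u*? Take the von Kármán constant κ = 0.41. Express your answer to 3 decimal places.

u* ≈ 0.735 m/s

Log law: V(z) = (u*/κ) · ln(z/z₀) ⇒ u* = κ · V / ln(z/z₀)
u* = 0.41 × 8.1 / ln(10.0/0.109) = 0.41 × 8.1 / 4.5190
   = 3.3210 / 4.5190 = 0.7349 m/s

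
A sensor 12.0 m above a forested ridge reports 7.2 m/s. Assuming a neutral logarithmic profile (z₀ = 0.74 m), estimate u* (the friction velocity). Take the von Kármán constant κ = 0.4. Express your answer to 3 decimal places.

u* ≈ 1.034 m/s

Log law: V(z) = (u*/κ) · ln(z/z₀) ⇒ u* = κ · V / ln(z/z₀)
u* = 0.4 × 7.2 / ln(12.0/0.74) = 0.4 × 7.2 / 2.7860
   = 2.8800 / 2.7860 = 1.0337 m/s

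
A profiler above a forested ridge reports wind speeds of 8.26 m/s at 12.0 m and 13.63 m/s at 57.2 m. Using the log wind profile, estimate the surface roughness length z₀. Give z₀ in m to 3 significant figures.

Log law: V(z) ∝ ln(z/z₀). With r = V₁/V₂ = 8.26/13.63 = 0.60602,
r · ln(z₂/z₀) = ln(z₁/z₀) ⇒ ln z₀ = (ln z₁ − r·ln z₂)/(1 − r)
ln z₀ = (2.48491 − 0.60602×4.04655) / 0.39398 = 0.0828
z₀ = exp(0.0828) = 1.086 m

z₀ ≈ 1.09 m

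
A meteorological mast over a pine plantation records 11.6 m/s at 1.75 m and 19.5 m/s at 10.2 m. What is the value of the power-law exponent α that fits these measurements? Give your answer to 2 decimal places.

Power law: V₂/V₁ = (z₂/z₁)^α ⇒ α = ln(V₂/V₁) / ln(z₂/z₁)
α = ln(19.5/11.6) / ln(10.2/1.75) = ln(1.6810) / ln(5.8286)
  = 0.51941 / 1.76277 = 0.29465

α ≈ 0.29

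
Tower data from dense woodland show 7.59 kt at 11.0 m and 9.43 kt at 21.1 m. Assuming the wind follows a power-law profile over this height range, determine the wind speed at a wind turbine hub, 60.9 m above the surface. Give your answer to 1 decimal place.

13.4 kt

First find α: α = ln(V₂/V₁)/ln(z₂/z₁) = ln(9.43/7.59)/ln(21.1/11.0) = 0.21706/0.65138 = 0.3332
Extrapolate from 21.1 m to 60.9 m: V₃ = 9.43 × (60.9/21.1)^0.3332 = 9.43 × 1.4236 = 13.4250 kt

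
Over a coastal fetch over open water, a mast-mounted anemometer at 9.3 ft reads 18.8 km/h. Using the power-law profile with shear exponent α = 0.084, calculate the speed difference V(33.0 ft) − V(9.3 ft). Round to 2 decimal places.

Power law: V₂ = V₁ · (z₂/z₁)^α = 18.8 × (3.5484)^0.084 = 20.9103 km/h
ΔV = 20.9103 − 18.8 = 2.1103 km/h

2.11 km/h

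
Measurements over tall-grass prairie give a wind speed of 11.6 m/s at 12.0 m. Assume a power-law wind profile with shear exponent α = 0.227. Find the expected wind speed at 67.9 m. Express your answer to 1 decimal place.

17.2 m/s

Power-law profile: V₂ = V₁ · (z₂/z₁)^α
V₂ = 11.6 × (67.9/12.0)^0.227 = 11.6 × (5.6583)^0.227
    = 11.6 × 1.4820 = 17.1917 m/s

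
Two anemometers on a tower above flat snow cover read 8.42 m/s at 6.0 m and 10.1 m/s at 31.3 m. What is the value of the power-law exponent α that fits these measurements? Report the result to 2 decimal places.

α ≈ 0.11

Power law: V₂/V₁ = (z₂/z₁)^α ⇒ α = ln(V₂/V₁) / ln(z₂/z₁)
α = ln(10.1/8.42) / ln(31.3/6.0) = ln(1.1995) / ln(5.2167)
  = 0.18193 / 1.65186 = 0.11013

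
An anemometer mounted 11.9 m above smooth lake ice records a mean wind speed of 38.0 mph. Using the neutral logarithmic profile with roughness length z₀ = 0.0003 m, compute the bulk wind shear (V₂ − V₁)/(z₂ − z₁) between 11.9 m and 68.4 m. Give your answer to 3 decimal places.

0.111 mph/m

Log law: V₂ = V₁ · ln(z₂/z₀)/ln(z₁/z₀) = 38.0 × 12.3371/10.5883 = 44.2764 mph
ΔV/Δz = (44.2764 − 38.0)/(68.4 − 11.9) = 6.2764/56.5000 = 0.11109 mph/m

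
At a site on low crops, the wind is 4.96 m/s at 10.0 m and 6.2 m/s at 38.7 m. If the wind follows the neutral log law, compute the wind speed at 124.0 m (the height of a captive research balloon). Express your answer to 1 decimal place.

7.3 m/s

Log law: V ∝ ln(z/z₀). From the pair, with r = V₁/V₂ = 0.80000,
ln z₀ = (ln z₁ − r·ln z₂)/(1 − r) = (2.3026 − 0.80000×3.6558)/0.20000 = -3.1104 → z₀ = 0.04458 m
V₃ = V₁ · ln(z₃/z₀)/ln(z₁/z₀) = 4.96 × 7.9307/5.4130 = 7.2670 m/s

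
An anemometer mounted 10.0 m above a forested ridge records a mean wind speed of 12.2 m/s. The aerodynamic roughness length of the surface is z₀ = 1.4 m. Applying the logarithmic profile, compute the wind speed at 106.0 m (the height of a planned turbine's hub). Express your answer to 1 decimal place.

Log law: V(z) ∝ ln(z/z₀), so V₂/V₁ = ln(z₂/z₀) / ln(z₁/z₀).
ln(106.0/1.4) = 4.3270, ln(10.0/1.4) = 1.9661
V₂ = 12.2 × 4.3270/1.9661 = 12.2 × 2.2008 = 26.8494 m/s

26.8 m/s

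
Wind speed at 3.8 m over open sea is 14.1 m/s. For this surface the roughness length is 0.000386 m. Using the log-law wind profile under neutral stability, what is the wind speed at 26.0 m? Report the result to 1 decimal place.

Log law: V(z) ∝ ln(z/z₀), so V₂/V₁ = ln(z₂/z₀) / ln(z₁/z₀).
ln(26.0/0.000386) = 11.1178, ln(3.8/0.000386) = 9.1947
V₂ = 14.1 × 11.1178/9.1947 = 14.1 × 1.2092 = 17.0491 m/s

17.0 m/s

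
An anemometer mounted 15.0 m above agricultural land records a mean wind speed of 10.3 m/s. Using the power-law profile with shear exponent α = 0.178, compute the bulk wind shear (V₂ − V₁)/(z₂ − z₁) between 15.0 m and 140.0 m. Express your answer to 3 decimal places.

0.040 m/s/m

Power law: V₂ = V₁ · (z₂/z₁)^α = 10.3 × (9.3333)^0.178 = 15.3286 m/s
ΔV/Δz = (15.3286 − 10.3)/(140.0 − 15.0) = 5.0286/125.0000 = 0.04023 m/s/m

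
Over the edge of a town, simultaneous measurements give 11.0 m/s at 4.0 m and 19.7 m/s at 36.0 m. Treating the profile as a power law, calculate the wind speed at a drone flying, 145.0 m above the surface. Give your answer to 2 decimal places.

First find α: α = ln(V₂/V₁)/ln(z₂/z₁) = ln(19.7/11.0)/ln(36.0/4.0) = 0.58272/2.19722 = 0.2652
Extrapolate from 36.0 m to 145.0 m: V₃ = 19.7 × (145.0/36.0)^0.2652 = 19.7 × 1.4470 = 28.5059 m/s

28.51 m/s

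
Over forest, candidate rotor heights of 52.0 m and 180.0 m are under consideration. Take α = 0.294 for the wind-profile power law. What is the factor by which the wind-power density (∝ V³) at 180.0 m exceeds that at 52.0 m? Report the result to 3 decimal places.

Speed ratio: V_B/V_A = (z_B/z_A)^α = (180.0/52.0)^0.294 = (3.4615)^0.294 = 1.44061
Power-density ratio: P_B/P_A = (V_B/V_A)³ = (1.44061)³ = 2.98975

2.990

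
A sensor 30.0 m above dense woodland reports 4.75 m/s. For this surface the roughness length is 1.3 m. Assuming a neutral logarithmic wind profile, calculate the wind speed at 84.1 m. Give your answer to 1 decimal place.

6.3 m/s

Log law: V(z) ∝ ln(z/z₀), so V₂/V₁ = ln(z₂/z₀) / ln(z₁/z₀).
ln(84.1/1.3) = 4.1696, ln(30.0/1.3) = 3.1388
V₂ = 4.75 × 4.1696/3.1388 = 4.75 × 1.3284 = 6.3099 m/s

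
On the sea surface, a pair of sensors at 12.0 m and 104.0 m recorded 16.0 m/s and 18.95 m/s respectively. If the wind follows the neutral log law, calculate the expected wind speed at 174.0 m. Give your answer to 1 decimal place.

Log law: V ∝ ln(z/z₀). From the pair, with r = V₁/V₂ = 0.84433,
ln z₀ = (ln z₁ − r·ln z₂)/(1 − r) = (2.4849 − 0.84433×4.6444)/0.15567 = -9.2276 → z₀ = 0.00009829 m
V₃ = V₁ · ln(z₃/z₀)/ln(z₁/z₀) = 16.0 × 14.3866/11.7125 = 19.6531 m/s

19.7 m/s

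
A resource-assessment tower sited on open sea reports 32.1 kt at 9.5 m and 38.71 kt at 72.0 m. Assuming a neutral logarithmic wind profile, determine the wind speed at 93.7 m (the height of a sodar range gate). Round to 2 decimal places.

39.57 kt

Log law: V ∝ ln(z/z₀). From the pair, with r = V₁/V₂ = 0.82924,
ln z₀ = (ln z₁ − r·ln z₂)/(1 − r) = (2.2513 − 0.82924×4.2767)/0.17076 = -7.5845 → z₀ = 0.0005083 m
V₃ = V₁ · ln(z₃/z₀)/ln(z₁/z₀) = 32.1 × 12.1246/9.8358 = 39.5697 kt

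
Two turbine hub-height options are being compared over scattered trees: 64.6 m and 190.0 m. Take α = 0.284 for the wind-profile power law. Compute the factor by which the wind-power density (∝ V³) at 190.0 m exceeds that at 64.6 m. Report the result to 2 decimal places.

2.51

Speed ratio: V_B/V_A = (z_B/z_A)^α = (190.0/64.6)^0.284 = (2.9412)^0.284 = 1.35850
Power-density ratio: P_B/P_A = (V_B/V_A)³ = (1.35850)³ = 2.50715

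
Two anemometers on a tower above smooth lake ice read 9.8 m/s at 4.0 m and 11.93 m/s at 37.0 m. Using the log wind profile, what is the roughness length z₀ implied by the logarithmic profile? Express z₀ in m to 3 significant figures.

Log law: V(z) ∝ ln(z/z₀). With r = V₁/V₂ = 9.8/11.93 = 0.82146,
r · ln(z₂/z₀) = ln(z₁/z₀) ⇒ ln z₀ = (ln z₁ − r·ln z₂)/(1 − r)
ln z₀ = (1.38629 − 0.82146×3.61092) / 0.17854 = -8.8491
z₀ = exp(-8.8491) = 0.0001435 m

z₀ ≈ 0.000144 m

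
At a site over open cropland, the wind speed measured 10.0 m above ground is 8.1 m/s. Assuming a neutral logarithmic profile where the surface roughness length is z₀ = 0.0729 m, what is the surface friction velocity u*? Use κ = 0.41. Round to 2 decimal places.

Log law: V(z) = (u*/κ) · ln(z/z₀) ⇒ u* = κ · V / ln(z/z₀)
u* = 0.41 × 8.1 / ln(10.0/0.0729) = 0.41 × 8.1 / 4.9213
   = 3.3210 / 4.9213 = 0.6748 m/s

u* ≈ 0.67 m/s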